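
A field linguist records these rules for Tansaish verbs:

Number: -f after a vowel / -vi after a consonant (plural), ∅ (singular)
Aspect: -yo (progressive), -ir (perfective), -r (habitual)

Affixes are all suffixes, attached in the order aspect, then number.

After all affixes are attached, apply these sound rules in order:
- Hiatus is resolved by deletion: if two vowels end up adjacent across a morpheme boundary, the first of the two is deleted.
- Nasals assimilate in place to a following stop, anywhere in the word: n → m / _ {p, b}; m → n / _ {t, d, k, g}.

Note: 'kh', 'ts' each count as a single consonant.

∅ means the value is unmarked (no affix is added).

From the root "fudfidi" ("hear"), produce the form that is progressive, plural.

fudfidiyof

Attach aspect progressive -yo → fudfidiyo.
Attach number plural -f (after vowel 'o') → fudfidiyof.
Vowel deletion: no change.
Nasal assimilation: no change.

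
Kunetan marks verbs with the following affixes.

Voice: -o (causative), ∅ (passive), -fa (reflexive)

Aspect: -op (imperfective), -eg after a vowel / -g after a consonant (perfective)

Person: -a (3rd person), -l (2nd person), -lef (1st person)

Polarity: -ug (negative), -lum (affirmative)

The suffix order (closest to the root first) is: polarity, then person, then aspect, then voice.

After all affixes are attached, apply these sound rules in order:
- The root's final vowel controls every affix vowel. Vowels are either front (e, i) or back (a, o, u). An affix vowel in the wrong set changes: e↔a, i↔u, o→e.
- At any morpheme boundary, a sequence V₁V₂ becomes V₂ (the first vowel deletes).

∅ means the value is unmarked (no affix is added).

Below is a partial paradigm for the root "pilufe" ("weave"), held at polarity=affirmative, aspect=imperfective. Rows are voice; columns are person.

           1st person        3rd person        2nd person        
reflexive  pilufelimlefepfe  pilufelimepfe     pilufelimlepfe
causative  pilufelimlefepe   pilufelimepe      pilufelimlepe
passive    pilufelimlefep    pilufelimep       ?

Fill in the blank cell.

pilufelimlep

Attach polarity affirmative -lum → pilufelum.
Attach person 2nd person -l → pilufeluml.
Attach aspect imperfective -op → pilufelumlop.
voice = passive: zero marking, form stays pilufelumlop.
Apply vowel harmony: pilufelumlop → pilufelimlep.
Vowel deletion: no change.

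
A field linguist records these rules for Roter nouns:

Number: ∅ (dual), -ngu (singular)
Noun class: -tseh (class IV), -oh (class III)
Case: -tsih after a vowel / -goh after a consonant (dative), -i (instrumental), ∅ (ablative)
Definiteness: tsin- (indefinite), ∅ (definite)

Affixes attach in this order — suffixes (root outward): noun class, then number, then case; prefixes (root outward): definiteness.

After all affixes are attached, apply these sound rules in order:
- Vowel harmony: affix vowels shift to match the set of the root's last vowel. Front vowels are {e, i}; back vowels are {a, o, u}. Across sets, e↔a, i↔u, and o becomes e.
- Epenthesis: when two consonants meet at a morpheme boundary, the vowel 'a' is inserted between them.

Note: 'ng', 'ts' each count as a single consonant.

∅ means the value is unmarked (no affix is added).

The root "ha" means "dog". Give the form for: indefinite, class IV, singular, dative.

Attach noun class class IV -tseh → hatseh.
Attach number singular -ngu → hatsehngu.
Attach definiteness indefinite tsin- → tsinhatsehngu.
Attach case dative -tsih (after vowel 'u') → tsinhatsehngutsih.
Apply vowel harmony: tsinhatsehngutsih → tsunhatsahngutsuh.
Apply epenthesis: tsunhatsahngutsuh → tsunahatsahangutsuh.

tsunahatsahangutsuh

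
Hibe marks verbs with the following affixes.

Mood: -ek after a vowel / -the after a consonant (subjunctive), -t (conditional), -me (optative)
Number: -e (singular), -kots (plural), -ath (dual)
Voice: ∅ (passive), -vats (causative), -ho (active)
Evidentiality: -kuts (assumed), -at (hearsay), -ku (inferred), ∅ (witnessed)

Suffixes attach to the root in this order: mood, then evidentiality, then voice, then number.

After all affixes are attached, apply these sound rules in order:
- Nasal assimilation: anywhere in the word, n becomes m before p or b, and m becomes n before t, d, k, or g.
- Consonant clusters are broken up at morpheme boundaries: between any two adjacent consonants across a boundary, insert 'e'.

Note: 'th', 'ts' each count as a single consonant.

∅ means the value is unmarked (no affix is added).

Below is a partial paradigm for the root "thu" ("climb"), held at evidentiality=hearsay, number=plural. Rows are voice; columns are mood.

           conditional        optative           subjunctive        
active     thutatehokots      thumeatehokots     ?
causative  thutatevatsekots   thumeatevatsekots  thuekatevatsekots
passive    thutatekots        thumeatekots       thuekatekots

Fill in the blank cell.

thuekatehokots

Attach mood subjunctive -ek (after vowel 'u') → thuek.
Attach evidentiality hearsay -at → thuekat.
Attach voice active -ho → thuekatho.
Attach number plural -kots → thuekathokots.
Nasal assimilation: no change.
Apply epenthesis: thuekathokots → thuekatehokots.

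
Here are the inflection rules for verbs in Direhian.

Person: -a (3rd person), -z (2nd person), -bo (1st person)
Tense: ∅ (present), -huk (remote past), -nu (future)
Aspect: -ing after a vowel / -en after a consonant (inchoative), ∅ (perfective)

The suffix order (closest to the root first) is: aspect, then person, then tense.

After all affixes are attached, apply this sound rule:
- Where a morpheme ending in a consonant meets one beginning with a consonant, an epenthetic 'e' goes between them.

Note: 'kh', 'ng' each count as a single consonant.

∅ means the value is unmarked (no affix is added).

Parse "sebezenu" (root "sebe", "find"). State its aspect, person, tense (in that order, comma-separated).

Segment: sebe-z-nu.
aspect: ∅ → perfective.
person: -z → 2nd person.
tense: -nu → future.

perfective, 2nd person, future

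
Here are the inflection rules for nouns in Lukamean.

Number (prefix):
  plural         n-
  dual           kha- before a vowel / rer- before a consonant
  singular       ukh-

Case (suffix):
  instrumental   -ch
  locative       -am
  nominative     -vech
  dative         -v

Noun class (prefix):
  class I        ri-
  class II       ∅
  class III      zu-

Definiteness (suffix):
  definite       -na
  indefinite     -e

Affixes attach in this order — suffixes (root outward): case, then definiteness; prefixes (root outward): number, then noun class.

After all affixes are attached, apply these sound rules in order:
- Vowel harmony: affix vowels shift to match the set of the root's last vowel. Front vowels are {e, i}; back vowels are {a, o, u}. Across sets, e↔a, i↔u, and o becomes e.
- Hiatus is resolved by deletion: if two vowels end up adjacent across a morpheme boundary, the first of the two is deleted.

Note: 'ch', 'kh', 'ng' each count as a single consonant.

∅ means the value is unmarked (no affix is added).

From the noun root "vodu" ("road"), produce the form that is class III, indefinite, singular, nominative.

Attach case nominative -vech → voduvech.
Attach definiteness indefinite -e → voduveche.
Attach number singular ukh- → ukhvoduveche.
Attach noun class class III zu- → zuukhvoduveche.
Apply vowel harmony: zuukhvoduveche → zuukhvoduvacha.
Apply vowel deletion: zuukhvoduvacha → zukhvoduvacha.

zukhvoduvacha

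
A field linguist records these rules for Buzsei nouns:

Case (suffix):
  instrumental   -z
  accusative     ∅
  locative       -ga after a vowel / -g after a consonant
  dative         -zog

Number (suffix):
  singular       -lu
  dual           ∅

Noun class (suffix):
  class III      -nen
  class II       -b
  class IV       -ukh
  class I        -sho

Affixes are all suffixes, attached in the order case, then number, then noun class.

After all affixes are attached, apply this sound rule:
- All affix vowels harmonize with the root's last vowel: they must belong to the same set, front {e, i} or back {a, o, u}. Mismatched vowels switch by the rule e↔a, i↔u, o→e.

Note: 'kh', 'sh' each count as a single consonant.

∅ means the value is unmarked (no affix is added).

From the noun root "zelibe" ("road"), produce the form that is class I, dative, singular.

Attach case dative -zog → zelibezog.
Attach number singular -lu → zelibezoglu.
Attach noun class class I -sho → zelibezoglusho.
Apply vowel harmony: zelibezoglusho → zelibezeglishe.

zelibezeglishe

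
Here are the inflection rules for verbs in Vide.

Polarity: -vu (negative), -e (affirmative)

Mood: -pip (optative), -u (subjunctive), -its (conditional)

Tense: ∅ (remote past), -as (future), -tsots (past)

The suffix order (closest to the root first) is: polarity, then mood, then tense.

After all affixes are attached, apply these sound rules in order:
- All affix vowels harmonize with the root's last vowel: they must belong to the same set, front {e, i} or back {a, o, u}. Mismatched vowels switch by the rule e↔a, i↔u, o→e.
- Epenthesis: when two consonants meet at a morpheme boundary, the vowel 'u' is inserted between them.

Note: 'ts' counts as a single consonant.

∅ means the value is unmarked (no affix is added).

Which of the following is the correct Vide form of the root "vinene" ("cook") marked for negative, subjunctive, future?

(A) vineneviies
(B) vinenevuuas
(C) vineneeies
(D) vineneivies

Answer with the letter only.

Attach polarity negative -vu → vinenevu.
Attach mood subjunctive -u → vinenevuu.
Attach tense future -as → vinenevuuas.
Apply vowel harmony: vinenevuuas → vineneviies.
Epenthesis: no change.
So the correct form is vineneviies, option (A).
(C) vineneeies is wrong: it uses affirmative instead of negative for polarity.
(B) vinenevuuas is wrong: it fails to apply the sound rule(s).
(D) vineneivies is wrong: it has the affixes in the wrong order.

A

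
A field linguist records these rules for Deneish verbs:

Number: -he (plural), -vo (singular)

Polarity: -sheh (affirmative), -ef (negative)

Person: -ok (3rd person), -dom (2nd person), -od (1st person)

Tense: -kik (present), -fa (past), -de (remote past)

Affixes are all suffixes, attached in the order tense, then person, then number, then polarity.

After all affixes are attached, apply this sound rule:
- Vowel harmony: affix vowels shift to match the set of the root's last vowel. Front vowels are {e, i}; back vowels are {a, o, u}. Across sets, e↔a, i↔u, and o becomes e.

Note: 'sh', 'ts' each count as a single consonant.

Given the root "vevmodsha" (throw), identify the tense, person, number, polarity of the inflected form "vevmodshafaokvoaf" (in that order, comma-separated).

Segment: vevmodsha-fa-ok-vo-ef.
tense: -fa → past.
person: -ok → 3rd person.
number: -vo → singular.
polarity: -ef → negative.

past, 3rd person, singular, negative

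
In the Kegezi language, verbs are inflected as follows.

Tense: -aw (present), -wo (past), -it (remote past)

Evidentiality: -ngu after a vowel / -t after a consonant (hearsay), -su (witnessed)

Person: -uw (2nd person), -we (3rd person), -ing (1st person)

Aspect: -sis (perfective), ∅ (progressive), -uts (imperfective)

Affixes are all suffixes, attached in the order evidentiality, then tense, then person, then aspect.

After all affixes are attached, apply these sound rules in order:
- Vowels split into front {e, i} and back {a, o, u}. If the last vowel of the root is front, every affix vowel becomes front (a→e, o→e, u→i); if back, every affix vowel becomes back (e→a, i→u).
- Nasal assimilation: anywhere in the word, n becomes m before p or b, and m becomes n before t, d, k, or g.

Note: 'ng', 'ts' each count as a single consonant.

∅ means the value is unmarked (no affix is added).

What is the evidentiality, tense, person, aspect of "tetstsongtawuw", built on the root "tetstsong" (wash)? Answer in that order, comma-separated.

hearsay, present, 2nd person, progressive

Segment: tetstsong-t-aw-uw.
evidentiality: -ngu/t → hearsay.
tense: -aw → present.
person: -uw → 2nd person.
aspect: ∅ → progressive.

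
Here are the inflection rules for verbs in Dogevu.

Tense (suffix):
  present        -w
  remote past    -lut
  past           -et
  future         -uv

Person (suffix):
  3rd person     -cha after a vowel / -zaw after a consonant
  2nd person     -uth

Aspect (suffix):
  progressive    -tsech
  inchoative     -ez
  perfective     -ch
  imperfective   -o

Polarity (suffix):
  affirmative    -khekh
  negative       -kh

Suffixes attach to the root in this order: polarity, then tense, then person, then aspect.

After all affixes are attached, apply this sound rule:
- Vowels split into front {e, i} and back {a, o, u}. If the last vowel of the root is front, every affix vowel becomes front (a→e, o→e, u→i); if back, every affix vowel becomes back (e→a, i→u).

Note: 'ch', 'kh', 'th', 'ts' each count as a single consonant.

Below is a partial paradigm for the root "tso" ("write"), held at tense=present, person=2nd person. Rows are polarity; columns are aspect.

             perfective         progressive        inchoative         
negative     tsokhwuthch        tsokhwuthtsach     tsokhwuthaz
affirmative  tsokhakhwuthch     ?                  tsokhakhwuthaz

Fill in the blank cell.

tsokhakhwuthtsach

Attach polarity affirmative -khekh → tsokhekh.
Attach tense present -w → tsokhekhw.
Attach person 2nd person -uth → tsokhekhwuth.
Attach aspect progressive -tsech → tsokhekhwuthtsech.
Apply vowel harmony: tsokhekhwuthtsech → tsokhakhwuthtsach.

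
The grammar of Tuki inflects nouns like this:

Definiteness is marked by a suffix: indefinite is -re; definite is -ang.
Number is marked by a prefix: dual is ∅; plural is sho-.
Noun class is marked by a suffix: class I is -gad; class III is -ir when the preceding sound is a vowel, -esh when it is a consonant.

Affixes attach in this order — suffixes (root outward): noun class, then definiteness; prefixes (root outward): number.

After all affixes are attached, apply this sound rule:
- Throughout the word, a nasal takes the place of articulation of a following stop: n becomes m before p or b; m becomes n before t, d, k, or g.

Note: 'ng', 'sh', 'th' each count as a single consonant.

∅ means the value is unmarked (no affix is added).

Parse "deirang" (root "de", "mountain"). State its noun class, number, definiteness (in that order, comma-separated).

class III, dual, definite

Segment: de-ir-ang.
noun class: -ir/esh → class III.
number: ∅ → dual.
definiteness: -ang → definite.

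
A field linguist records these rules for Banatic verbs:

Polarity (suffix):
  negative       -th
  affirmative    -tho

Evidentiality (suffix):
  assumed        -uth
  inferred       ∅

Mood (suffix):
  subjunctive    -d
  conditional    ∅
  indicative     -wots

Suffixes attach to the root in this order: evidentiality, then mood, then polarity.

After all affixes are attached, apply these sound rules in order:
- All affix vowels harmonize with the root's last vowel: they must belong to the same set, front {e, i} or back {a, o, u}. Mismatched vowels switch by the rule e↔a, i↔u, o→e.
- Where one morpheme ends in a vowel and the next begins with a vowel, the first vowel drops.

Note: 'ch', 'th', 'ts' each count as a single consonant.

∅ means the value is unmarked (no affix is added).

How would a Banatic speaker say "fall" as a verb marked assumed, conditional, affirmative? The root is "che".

chiththe

Attach evidentiality assumed -uth → cheuth.
mood = conditional: zero marking, form stays cheuth.
Attach polarity affirmative -tho → cheuththo.
Apply vowel harmony: cheuththo → cheiththe.
Apply vowel deletion: cheiththe → chiththe.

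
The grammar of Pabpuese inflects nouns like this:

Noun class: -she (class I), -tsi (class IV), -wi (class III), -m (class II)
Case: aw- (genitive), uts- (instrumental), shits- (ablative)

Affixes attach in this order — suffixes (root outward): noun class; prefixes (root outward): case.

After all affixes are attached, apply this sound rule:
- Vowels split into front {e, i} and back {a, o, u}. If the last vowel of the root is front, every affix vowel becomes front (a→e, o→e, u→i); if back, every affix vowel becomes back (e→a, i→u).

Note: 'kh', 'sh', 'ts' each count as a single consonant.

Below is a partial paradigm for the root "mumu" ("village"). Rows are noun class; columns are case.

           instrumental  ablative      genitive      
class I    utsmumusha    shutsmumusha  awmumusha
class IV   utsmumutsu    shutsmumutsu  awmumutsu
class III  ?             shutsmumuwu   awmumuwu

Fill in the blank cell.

Attach noun class class III -wi → mumuwi.
Attach case instrumental uts- → utsmumuwi.
Apply vowel harmony: utsmumuwi → utsmumuwu.

utsmumuwu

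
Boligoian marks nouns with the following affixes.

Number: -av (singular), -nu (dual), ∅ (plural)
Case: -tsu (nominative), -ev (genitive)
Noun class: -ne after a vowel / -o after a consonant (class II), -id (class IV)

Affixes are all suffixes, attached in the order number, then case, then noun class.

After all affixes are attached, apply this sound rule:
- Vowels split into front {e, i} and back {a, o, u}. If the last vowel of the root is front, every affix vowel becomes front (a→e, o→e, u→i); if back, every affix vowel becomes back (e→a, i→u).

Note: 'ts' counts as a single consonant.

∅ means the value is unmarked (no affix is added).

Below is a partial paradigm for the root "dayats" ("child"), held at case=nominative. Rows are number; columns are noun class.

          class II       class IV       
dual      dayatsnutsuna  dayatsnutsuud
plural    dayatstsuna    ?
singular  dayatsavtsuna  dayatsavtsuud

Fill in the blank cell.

number = plural: zero marking, form stays dayats.
Attach case nominative -tsu → dayatstsu.
Attach noun class class IV -id → dayatstsuid.
Apply vowel harmony: dayatstsuid → dayatstsuud.

dayatstsuud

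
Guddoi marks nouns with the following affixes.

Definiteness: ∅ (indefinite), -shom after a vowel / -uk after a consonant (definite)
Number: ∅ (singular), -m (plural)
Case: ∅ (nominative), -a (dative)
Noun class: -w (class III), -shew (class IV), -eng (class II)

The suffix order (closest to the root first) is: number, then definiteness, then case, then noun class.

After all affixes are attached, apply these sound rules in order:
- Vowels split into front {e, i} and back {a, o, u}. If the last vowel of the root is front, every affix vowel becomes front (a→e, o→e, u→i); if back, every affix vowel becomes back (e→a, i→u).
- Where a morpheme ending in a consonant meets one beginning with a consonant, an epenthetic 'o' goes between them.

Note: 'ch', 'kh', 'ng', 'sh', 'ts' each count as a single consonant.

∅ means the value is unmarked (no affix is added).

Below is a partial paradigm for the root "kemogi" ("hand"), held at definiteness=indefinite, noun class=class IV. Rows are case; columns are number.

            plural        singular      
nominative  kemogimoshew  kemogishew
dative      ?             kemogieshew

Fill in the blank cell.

kemogimeshew

Attach number plural -m → kemogim.
definiteness = indefinite: zero marking, form stays kemogim.
Attach case dative -a → kemogima.
Attach noun class class IV -shew → kemogimashew.
Apply vowel harmony: kemogimashew → kemogimeshew.
Epenthesis: no change.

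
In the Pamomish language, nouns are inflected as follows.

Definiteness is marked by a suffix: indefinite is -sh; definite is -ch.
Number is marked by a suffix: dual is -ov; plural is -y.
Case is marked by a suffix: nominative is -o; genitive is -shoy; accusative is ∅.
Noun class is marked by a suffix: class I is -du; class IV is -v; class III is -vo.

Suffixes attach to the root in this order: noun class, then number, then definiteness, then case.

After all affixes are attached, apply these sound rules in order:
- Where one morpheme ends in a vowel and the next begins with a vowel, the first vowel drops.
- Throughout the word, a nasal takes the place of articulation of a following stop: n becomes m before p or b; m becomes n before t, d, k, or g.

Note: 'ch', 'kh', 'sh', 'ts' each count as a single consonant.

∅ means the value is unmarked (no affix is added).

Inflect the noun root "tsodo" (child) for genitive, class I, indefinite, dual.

Attach noun class class I -du → tsododu.
Attach number dual -ov → tsododuov.
Attach definiteness indefinite -sh → tsododuovsh.
Attach case genitive -shoy → tsododuovshshoy.
Apply vowel deletion: tsododuovshshoy → tsododovshshoy.
Nasal assimilation: no change.

tsododovshshoy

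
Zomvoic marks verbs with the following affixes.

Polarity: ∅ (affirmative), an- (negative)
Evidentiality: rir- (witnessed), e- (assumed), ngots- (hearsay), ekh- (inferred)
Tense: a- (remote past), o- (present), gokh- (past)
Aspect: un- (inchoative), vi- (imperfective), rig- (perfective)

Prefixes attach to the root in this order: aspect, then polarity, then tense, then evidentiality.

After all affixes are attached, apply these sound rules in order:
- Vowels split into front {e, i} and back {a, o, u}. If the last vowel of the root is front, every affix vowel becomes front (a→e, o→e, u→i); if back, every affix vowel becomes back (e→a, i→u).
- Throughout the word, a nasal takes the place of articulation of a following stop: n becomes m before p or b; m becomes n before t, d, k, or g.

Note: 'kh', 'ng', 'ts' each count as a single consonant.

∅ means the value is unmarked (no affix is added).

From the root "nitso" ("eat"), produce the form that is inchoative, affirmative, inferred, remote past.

akhaunnitso

Attach aspect inchoative un- → unnitso.
polarity = affirmative: zero marking, form stays unnitso.
Attach tense remote past a- → aunnitso.
Attach evidentiality inferred ekh- → ekhaunnitso.
Apply vowel harmony: ekhaunnitso → akhaunnitso.
Nasal assimilation: no change.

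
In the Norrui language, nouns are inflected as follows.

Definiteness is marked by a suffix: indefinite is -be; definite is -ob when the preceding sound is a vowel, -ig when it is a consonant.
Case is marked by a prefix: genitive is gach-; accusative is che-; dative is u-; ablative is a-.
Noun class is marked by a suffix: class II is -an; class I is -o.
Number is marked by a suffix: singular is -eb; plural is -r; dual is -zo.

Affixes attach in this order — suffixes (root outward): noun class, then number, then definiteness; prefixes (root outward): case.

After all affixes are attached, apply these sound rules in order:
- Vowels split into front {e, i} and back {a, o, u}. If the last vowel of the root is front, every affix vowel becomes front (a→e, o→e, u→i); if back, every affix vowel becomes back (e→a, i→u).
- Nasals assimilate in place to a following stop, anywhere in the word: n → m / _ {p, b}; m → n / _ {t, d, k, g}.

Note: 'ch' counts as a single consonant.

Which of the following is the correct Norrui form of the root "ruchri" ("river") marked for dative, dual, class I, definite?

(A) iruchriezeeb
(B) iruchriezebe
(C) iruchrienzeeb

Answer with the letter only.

A

Attach noun class class I -o → ruchrio.
Attach number dual -zo → ruchriozo.
Attach definiteness definite -ob (after vowel 'o') → ruchriozoob.
Attach case dative u- → uruchriozoob.
Apply vowel harmony: uruchriozoob → iruchriezeeb.
Nasal assimilation: no change.
So the correct form is iruchriezeeb, option (A).
(B) iruchriezebe is wrong: it uses indefinite instead of definite for definiteness.
(C) iruchrienzeeb is wrong: it uses class II instead of class I for noun class.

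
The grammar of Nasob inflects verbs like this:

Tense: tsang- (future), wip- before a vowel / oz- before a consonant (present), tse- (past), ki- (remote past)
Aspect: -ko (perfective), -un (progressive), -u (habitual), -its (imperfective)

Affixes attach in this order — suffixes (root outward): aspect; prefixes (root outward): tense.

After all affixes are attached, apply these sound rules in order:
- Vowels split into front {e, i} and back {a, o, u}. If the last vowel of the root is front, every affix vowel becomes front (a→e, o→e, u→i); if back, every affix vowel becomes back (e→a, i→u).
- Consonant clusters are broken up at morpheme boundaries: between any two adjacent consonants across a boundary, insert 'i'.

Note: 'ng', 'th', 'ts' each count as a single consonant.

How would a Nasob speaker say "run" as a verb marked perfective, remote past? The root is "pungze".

Attach tense remote past ki- → kipungze.
Attach aspect perfective -ko → kipungzeko.
Apply vowel harmony: kipungzeko → kipungzeke.
Epenthesis: no change.

kipungzeke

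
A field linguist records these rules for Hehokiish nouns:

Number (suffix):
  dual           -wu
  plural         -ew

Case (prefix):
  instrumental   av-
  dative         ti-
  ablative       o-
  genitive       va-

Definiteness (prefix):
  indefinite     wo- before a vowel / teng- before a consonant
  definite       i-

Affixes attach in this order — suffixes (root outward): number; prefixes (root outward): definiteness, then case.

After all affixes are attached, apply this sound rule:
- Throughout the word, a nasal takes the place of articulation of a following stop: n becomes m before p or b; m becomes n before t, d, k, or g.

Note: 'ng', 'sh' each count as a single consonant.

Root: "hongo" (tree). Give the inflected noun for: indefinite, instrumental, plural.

avtenghongoew

Attach definiteness indefinite teng- (before consonant 'h') → tenghongo.
Attach case instrumental av- → avtenghongo.
Attach number plural -ew → avtenghongoew.
Nasal assimilation: no change.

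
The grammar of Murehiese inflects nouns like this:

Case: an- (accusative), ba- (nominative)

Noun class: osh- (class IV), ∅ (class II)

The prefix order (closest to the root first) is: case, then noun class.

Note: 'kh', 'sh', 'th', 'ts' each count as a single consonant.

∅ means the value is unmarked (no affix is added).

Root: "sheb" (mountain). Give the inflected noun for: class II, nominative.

Attach case nominative ba- → basheb.
noun class = class II: zero marking, form stays basheb.

basheb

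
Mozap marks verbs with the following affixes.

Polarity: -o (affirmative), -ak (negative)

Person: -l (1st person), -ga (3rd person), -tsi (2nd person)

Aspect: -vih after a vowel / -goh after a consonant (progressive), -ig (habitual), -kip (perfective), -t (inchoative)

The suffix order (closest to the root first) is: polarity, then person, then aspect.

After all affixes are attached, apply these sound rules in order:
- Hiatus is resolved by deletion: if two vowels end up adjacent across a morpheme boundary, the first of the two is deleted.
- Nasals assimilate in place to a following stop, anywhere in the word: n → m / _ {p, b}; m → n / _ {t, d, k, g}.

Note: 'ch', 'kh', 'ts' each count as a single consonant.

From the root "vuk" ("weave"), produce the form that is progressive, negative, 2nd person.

Attach polarity negative -ak → vukak.
Attach person 2nd person -tsi → vukaktsi.
Attach aspect progressive -vih (after vowel 'i') → vukaktsivih.
Vowel deletion: no change.
Nasal assimilation: no change.

vukaktsivih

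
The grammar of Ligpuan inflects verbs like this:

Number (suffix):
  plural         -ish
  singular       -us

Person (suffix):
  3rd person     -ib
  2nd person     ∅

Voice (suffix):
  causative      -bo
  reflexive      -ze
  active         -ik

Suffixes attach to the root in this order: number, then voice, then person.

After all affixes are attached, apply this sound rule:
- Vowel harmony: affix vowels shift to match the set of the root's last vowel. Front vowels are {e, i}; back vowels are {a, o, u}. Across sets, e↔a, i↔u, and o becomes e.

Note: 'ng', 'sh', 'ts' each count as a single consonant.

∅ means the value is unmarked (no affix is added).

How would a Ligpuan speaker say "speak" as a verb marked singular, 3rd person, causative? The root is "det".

Attach number singular -us → detus.
Attach voice causative -bo → detusbo.
Attach person 3rd person -ib → detusboib.
Apply vowel harmony: detusboib → detisbeib.

detisbeib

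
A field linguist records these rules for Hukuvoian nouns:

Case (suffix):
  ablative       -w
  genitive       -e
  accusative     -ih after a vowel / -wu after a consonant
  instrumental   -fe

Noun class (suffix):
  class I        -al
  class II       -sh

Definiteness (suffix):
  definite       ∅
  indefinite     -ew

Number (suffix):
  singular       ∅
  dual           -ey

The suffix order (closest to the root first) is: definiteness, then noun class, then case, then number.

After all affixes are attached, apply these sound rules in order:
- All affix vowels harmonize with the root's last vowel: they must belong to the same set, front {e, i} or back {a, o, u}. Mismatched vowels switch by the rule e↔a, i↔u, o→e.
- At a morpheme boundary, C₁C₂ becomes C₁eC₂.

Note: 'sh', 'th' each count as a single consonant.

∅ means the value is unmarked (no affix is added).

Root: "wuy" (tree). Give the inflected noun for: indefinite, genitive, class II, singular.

Attach definiteness indefinite -ew → wuyew.
Attach noun class class II -sh → wuyewsh.
Attach case genitive -e → wuyewshe.
number = singular: zero marking, form stays wuyewshe.
Apply vowel harmony: wuyewshe → wuyawsha.
Apply epenthesis: wuyawsha → wuyawesha.

wuyawesha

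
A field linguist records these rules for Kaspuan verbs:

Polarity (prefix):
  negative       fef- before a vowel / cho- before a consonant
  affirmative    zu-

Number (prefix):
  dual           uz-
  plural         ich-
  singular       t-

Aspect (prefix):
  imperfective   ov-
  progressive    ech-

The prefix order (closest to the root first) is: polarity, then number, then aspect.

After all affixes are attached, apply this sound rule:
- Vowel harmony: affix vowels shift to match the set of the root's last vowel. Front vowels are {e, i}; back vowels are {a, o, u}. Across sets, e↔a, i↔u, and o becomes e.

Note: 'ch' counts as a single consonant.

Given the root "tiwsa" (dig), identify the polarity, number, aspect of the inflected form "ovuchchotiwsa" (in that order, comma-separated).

negative, plural, imperfective

Segment: ov-ich-cho-tiwsa.
polarity: fef/cho- → negative.
number: ich- → plural.
aspect: ov- → imperfective.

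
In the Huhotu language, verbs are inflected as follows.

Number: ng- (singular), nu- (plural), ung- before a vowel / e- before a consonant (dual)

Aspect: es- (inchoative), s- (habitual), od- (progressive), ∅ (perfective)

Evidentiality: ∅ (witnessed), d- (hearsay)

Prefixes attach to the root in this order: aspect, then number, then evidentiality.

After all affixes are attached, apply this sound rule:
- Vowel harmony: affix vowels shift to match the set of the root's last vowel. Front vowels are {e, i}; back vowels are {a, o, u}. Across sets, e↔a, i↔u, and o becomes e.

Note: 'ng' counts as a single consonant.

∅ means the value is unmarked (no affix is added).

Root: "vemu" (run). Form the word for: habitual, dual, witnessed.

Attach aspect habitual s- → svemu.
Attach number dual e- (before consonant 's') → esvemu.
evidentiality = witnessed: zero marking, form stays esvemu.
Apply vowel harmony: esvemu → asvemu.

asvemu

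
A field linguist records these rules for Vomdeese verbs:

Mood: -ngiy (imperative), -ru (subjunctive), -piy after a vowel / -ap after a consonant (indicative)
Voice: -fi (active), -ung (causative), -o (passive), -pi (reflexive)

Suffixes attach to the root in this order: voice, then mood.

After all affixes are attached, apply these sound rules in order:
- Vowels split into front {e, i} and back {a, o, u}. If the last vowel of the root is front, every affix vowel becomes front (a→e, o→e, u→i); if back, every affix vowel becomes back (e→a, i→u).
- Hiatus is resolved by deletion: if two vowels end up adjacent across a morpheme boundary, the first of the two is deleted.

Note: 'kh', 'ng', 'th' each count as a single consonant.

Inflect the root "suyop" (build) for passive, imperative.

Attach voice passive -o → suyopo.
Attach mood imperative -ngiy → suyopongiy.
Apply vowel harmony: suyopongiy → suyoponguy.
Vowel deletion: no change.

suyoponguy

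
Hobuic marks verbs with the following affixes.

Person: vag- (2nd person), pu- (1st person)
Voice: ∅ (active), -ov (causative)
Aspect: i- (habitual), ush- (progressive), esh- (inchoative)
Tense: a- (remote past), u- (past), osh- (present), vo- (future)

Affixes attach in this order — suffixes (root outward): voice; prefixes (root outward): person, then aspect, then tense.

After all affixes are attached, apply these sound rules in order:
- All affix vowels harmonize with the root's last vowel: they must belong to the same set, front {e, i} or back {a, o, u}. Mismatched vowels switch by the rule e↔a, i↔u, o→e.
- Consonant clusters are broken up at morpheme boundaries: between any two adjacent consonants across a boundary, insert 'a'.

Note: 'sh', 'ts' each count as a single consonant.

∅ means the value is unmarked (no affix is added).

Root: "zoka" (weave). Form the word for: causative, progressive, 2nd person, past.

Attach voice causative -ov → zokaov.
Attach person 2nd person vag- → vagzokaov.
Attach aspect progressive ush- → ushvagzokaov.
Attach tense past u- → uushvagzokaov.
Vowel harmony: no change.
Apply epenthesis: uushvagzokaov → uushavagazokaov.

uushavagazokaov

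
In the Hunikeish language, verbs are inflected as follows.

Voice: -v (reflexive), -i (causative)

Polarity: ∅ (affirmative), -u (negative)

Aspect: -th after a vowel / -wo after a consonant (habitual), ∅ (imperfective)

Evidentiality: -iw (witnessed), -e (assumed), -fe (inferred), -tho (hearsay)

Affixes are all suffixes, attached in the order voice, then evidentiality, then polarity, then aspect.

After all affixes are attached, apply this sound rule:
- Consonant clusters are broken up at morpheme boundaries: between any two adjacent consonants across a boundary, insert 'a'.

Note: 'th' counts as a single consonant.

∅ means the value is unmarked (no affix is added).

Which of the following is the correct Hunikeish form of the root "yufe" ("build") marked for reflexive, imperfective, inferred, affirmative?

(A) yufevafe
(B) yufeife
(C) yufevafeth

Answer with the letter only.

A

Attach voice reflexive -v → yufev.
Attach evidentiality inferred -fe → yufevfe.
polarity = affirmative: zero marking, form stays yufevfe.
aspect = imperfective: zero marking, form stays yufevfe.
Apply epenthesis: yufevfe → yufevafe.
So the correct form is yufevafe, option (A).
(B) yufeife is wrong: it uses causative instead of reflexive for voice.
(C) yufevafeth is wrong: it uses habitual instead of imperfective for aspect.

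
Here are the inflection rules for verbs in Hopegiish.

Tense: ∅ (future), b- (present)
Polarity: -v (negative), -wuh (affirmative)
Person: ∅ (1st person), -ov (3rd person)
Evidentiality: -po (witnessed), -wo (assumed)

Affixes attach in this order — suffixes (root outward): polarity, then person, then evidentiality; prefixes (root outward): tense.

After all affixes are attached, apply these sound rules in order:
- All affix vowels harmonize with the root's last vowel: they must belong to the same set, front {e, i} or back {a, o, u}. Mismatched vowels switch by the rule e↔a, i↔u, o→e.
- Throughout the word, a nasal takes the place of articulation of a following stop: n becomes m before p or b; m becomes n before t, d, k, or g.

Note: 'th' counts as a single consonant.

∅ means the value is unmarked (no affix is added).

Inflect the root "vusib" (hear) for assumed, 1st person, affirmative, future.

Attach polarity affirmative -wuh → vusibwuh.
person = 1st person: zero marking, form stays vusibwuh.
tense = future: zero marking, form stays vusibwuh.
Attach evidentiality assumed -wo → vusibwuhwo.
Apply vowel harmony: vusibwuhwo → vusibwihwe.
Nasal assimilation: no change.

vusibwihwe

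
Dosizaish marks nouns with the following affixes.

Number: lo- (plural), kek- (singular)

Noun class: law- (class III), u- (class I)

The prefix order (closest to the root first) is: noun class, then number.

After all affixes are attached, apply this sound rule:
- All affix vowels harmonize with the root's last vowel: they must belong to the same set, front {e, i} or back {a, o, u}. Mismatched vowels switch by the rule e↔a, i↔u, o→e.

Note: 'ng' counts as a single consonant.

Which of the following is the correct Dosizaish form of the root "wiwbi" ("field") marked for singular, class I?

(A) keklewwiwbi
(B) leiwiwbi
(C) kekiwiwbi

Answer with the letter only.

Attach noun class class I u- → uwiwbi.
Attach number singular kek- → kekuwiwbi.
Apply vowel harmony: kekuwiwbi → kekiwiwbi.
So the correct form is kekiwiwbi, option (C).
(A) keklewwiwbi is wrong: it uses class III instead of class I for noun class.
(B) leiwiwbi is wrong: it uses plural instead of singular for number.

C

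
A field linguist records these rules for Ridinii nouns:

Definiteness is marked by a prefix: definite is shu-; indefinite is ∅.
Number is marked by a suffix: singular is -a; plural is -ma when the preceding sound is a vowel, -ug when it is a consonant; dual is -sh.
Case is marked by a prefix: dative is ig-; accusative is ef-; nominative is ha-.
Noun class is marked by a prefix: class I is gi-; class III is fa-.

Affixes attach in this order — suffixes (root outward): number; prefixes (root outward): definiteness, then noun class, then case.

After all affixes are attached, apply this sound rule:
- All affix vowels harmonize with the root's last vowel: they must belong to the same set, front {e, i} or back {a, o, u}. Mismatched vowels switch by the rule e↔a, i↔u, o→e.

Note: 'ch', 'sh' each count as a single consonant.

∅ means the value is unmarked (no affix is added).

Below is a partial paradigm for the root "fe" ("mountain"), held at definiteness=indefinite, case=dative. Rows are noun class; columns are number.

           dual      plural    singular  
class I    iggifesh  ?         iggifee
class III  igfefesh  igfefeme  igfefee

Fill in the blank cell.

iggifeme

Attach number plural -ma (after vowel 'e') → fema.
definiteness = indefinite: zero marking, form stays fema.
Attach noun class class I gi- → gifema.
Attach case dative ig- → iggifema.
Apply vowel harmony: iggifema → iggifeme.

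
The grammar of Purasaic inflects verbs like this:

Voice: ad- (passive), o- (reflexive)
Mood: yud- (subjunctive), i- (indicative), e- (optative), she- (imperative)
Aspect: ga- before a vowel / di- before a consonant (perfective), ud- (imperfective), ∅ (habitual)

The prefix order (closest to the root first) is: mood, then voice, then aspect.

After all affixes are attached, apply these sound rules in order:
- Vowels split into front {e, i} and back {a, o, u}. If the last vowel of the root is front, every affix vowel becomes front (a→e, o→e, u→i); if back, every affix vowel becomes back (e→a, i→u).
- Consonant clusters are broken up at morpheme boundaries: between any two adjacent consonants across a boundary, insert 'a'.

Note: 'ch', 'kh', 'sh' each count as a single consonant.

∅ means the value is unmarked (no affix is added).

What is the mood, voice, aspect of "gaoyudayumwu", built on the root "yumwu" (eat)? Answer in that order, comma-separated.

subjunctive, reflexive, perfective

Segment: ga-o-yud-yumwu.
mood: yud- → subjunctive.
voice: o- → reflexive.
aspect: ga/di- → perfective.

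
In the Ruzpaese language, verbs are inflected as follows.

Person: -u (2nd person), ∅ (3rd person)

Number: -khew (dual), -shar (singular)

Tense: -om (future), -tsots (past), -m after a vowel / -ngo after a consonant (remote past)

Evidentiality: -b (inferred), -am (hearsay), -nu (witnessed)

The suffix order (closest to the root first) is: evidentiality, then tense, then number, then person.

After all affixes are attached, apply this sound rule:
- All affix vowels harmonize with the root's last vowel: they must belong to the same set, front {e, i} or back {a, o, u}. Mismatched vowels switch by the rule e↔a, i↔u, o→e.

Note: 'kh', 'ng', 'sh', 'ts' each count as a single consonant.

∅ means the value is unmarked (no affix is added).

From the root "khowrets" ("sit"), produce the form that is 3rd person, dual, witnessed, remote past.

Attach evidentiality witnessed -nu → khowretsnu.
Attach tense remote past -m (after vowel 'u') → khowretsnum.
Attach number dual -khew → khowretsnumkhew.
person = 3rd person: zero marking, form stays khowretsnumkhew.
Apply vowel harmony: khowretsnumkhew → khowretsnimkhew.

khowretsnimkhew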